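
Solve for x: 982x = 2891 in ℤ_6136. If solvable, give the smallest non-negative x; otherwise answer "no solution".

no solution

gcd(982, 6136):
6136 = 6*982 + 244
982 = 4*244 + 6
244 = 40*6 + 4
6 = 1*4 + 2
4 = 2*2 + 0
gcd = 2, but 2 ∤ 2891, so the congruence has no solution.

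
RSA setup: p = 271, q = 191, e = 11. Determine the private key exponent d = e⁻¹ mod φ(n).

13991

φ(n) = (p−1)(q−1) = 270·190 = 51300.
Need d with 11·d ≡ 1 (mod 51300). Apply the extended Euclidean algorithm:
51300 = 4663×11 + 7
11 = 1×7 + 4
7 = 1×4 + 3
4 = 1×3 + 1
3 = 3×1 + 0
Back-substitute:
1 = 4 − 3
1 = −7 + 2·4
1 = 2·11 − 3·7
1 = −3·51300 + 13991·11
So 11·13991 ≡ 1 (mod 51300), hence d = 13991.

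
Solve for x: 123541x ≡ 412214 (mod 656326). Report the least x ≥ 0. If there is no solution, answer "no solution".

First find gcd(123541, 656326):
656326 = 5*123541 + 38621
123541 = 3*38621 + 7678
38621 = 5*7678 + 231
7678 = 33*231 + 55
231 = 4*55 + 11
55 = 5*11 + 0
gcd = 11 and 11 | 412214, so solutions exist. Divide through by 11: 11231x ≡ 37474 (mod 59666).
Now find 11231⁻¹ mod 59666:
59666 = 5*11231 + 3511
11231 = 3*3511 + 698
3511 = 5*698 + 21
698 = 33*21 + 5
21 = 4*5 + 1
5 = 5*1 + 0
Back-substitute:
1 = 21 − 4·5
1 = −4·698 + 133·21
1 = 133·3511 − 669·698
1 = −669·11231 + 2140·3511
1 = 2140·59666 − 11369·11231
So 11231·(-11369) ≡ 1 (mod 59666), i.e. 11231⁻¹ ≡ 48297.
Then x ≡ 48297·37474 ≡ 33000 (mod 59666); the smallest non-negative solution is x = 33000.

33000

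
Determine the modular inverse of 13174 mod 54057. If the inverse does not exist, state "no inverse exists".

Extended Euclidean algorithm:
54057 = 4*13174 + 1361
13174 = 9*1361 + 925
1361 = 1*925 + 436
925 = 2*436 + 53
436 = 8*53 + 12
53 = 4*12 + 5
12 = 2*5 + 2
5 = 2*2 + 1
2 = 2*1 + 0
gcd = 1, so the inverse exists. Back-substitute:
1 = 5 − 2·2
1 = −2·12 + 5·5
1 = 5·53 − 22·12
1 = −22·436 + 181·53
1 = 181·925 − 384·436
1 = −384·1361 + 565·925
1 = 565·13174 − 5469·1361
1 = −5469·54057 + 22441·13174
So 13174·22441 ≡ 1 (mod 54057).

22441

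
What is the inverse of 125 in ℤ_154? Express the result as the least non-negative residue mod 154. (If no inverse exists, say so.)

Apply the Euclidean algorithm to 154 and 125:
154 = 1·125 + 29
125 = 4·29 + 9
29 = 3·9 + 2
9 = 4·2 + 1
2 = 2·1 + 0
The gcd is 1. Working backward:
1 = 9 − 4·2
1 = −4·29 + 13·9
1 = 13·125 − 56·29
1 = −56·154 + 69·125
So 125·69 ≡ 1 (mod 154).

69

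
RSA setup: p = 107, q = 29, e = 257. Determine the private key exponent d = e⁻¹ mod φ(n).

φ(n) = (p−1)(q−1) = 106·28 = 2968.
Need d with 257·d ≡ 1 (mod 2968). Apply the extended Euclidean algorithm:
2968 = 11*257 + 141
257 = 1*141 + 116
141 = 1*116 + 25
116 = 4*25 + 16
25 = 1*16 + 9
16 = 1*9 + 7
9 = 1*7 + 2
7 = 3*2 + 1
2 = 2*1 + 0
Back-substitute:
1 = 7 − 3·2
1 = −3·9 + 4·7
1 = 4·16 − 7·9
1 = −7·25 + 11·16
1 = 11·116 − 51·25
1 = −51·141 + 62·116
1 = 62·257 − 113·141
1 = −113·2968 + 1305·257
So 257·1305 ≡ 1 (mod 2968), hence d = 1305.

1305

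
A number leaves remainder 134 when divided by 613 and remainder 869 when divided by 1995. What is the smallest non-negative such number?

Write x = 134 + 613·k. Then 613·k ≡ 869 − 134 ≡ 735 (mod 1995).
Need 613⁻¹ mod 1995. Extended Euclid on (1995, 613):
1995 = 3·613 + 156
613 = 3·156 + 145
156 = 1·145 + 11
145 = 13·11 + 2
11 = 5·2 + 1
2 = 2·1 + 0
Back-substitute:
1 = 11 − 5·2
1 = −5·145 + 66·11
1 = 66·156 − 71·145
1 = −71·613 + 279·156
1 = 279·1995 − 908·613
613⁻¹ ≡ 1087 (mod 1995), so k ≡ 1087·735 ≡ 945 (mod 1995).
x = 134 + 613·945 = 579419.

579419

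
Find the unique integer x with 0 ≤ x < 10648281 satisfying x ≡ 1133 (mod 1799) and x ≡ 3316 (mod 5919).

Write x = 1133 + 1799·k. Then 1799·k ≡ 3316 − 1133 ≡ 2183 (mod 5919).
Need 1799⁻¹ mod 5919. Extended Euclid on (5919, 1799):
5919 = 3·1799 + 522
1799 = 3·522 + 233
522 = 2·233 + 56
233 = 4·56 + 9
56 = 6·9 + 2
9 = 4·2 + 1
2 = 2·1 + 0
Back-substitute:
1 = 9 − 4·2
1 = −4·56 + 25·9
1 = 25·233 − 104·56
1 = −104·522 + 233·233
1 = 233·1799 − 803·522
1 = −803·5919 + 2642·1799
1799⁻¹ ≡ 2642 (mod 5919), so k ≡ 2642·2183 ≡ 2380 (mod 5919).
x = 1133 + 1799·2380 = 4282753.

4282753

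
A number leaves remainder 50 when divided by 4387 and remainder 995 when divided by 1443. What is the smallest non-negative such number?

Write x = 50 + 4387·k. Then 4387·k ≡ 995 − 50 ≡ 945 (mod 1443).
Need 4387⁻¹ mod 1443. Extended Euclid on (1443, 58):
1443 = 24*58 + 51
58 = 1*51 + 7
51 = 7*7 + 2
7 = 3*2 + 1
2 = 2*1 + 0
Back-substitute:
1 = 7 − 3·2
1 = −3·51 + 22·7
1 = 22·58 − 25·51
1 = −25·1443 + 622·58
4387⁻¹ ≡ 622 (mod 1443), so k ≡ 622·945 ≡ 489 (mod 1443).
x = 50 + 4387·489 = 2145293.

2145293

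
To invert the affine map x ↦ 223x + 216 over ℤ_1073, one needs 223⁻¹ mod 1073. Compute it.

Extended Euclidean algorithm:
1073 = 4·223 + 181
223 = 1·181 + 42
181 = 4·42 + 13
42 = 3·13 + 3
13 = 4·3 + 1
3 = 3·1 + 0
gcd = 1, so the inverse exists. Back-substitute:
1 = 13 − 4·3
1 = −4·42 + 13·13
1 = 13·181 − 56·42
1 = −56·223 + 69·181
1 = 69·1073 − 332·223
Hence 223⁻¹ ≡ -332 ≡ 741 (mod 1073).

741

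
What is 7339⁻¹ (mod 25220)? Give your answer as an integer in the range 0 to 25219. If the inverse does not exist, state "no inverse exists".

11299

Run Euclid on (25220, 7339):
25220 = 3*7339 + 3203
7339 = 2*3203 + 933
3203 = 3*933 + 404
933 = 2*404 + 125
404 = 3*125 + 29
125 = 4*29 + 9
29 = 3*9 + 2
9 = 4*2 + 1
2 = 2*1 + 0
The gcd is 1. Working backward:
1 = 9 − 4·2
1 = −4·29 + 13·9
1 = 13·125 − 56·29
1 = −56·404 + 181·125
1 = 181·933 − 418·404
1 = −418·3203 + 1435·933
1 = 1435·7339 − 3288·3203
1 = −3288·25220 + 11299·7339
So 7339·11299 ≡ 1 (mod 25220).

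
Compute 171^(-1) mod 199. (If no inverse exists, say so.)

135

Run Euclid on (199, 171):
199 = 1*171 + 28
171 = 6*28 + 3
28 = 9*3 + 1
3 = 3*1 + 0
Since gcd(171, 199) = 1, back-substitute to write 1 as a combination:
1 = 28 − 9·3
1 = −9·171 + 55·28
1 = 55·199 − 64·171
Hence 171⁻¹ ≡ -64 ≡ 135 (mod 199).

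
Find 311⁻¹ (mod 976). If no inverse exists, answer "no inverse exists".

gcd(976, 311) by repeated division:
976 = 3×311 + 43
311 = 7×43 + 10
43 = 4×10 + 3
10 = 3×3 + 1
3 = 3×1 + 0
The gcd is 1. Working backward:
1 = 10 − 3·3
1 = −3·43 + 13·10
1 = 13·311 − 94·43
1 = −94·976 + 295·311
So 311·295 ≡ 1 (mod 976).

295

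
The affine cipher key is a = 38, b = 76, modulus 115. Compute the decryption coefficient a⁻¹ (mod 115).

Apply the Euclidean algorithm to 115 and 38:
115 = 3·38 + 1
38 = 38·1 + 0
Since gcd(38, 115) = 1, back-substitute to write 1 as a combination:
1 = 115 − 3·38
Thus 38·(-3) ≡ 1 (mod 115); reducing, -3 mod 115 = 112.

112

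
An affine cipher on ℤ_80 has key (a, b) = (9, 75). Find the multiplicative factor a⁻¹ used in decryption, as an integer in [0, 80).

Run Euclid on (80, 9):
80 = 8×9 + 8
9 = 1×8 + 1
8 = 8×1 + 0
The gcd is 1. Working backward:
1 = 9 − 8
1 = −80 + 9·9
So 9·9 ≡ 1 (mod 80).

9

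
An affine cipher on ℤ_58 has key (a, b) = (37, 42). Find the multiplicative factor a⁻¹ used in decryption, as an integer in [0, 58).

Extended Euclidean algorithm:
58 = 1·37 + 21
37 = 1·21 + 16
21 = 1·16 + 5
16 = 3·5 + 1
5 = 5·1 + 0
Since gcd(37, 58) = 1, back-substitute to write 1 as a combination:
1 = 16 − 3·5
1 = −3·21 + 4·16
1 = 4·37 − 7·21
1 = −7·58 + 11·37
So 37·11 ≡ 1 (mod 58).

11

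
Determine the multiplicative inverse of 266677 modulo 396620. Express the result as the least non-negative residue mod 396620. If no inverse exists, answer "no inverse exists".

176613

Extended Euclidean algorithm:
396620 = 1×266677 + 129943
266677 = 2×129943 + 6791
129943 = 19×6791 + 914
6791 = 7×914 + 393
914 = 2×393 + 128
393 = 3×128 + 9
128 = 14×9 + 2
9 = 4×2 + 1
2 = 2×1 + 0
Since gcd(266677, 396620) = 1, back-substitute to write 1 as a combination:
1 = 9 − 4·2
1 = −4·128 + 57·9
1 = 57·393 − 175·128
1 = −175·914 + 407·393
1 = 407·6791 − 3024·914
1 = −3024·129943 + 57863·6791
1 = 57863·266677 − 118750·129943
1 = −118750·396620 + 176613·266677
So 266677·176613 ≡ 1 (mod 396620).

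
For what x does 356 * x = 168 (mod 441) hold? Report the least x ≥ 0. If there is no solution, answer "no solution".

273

First find gcd(356, 441):
441 = 1*356 + 85
356 = 4*85 + 16
85 = 5*16 + 5
16 = 3*5 + 1
5 = 5*1 + 0
gcd = 1, so a unique solution mod 441 exists.
Back-substitute for the Bézout coefficients:
1 = 16 − 3·5
1 = −3·85 + 16·16
1 = 16·356 − 67·85
1 = −67·441 + 83·356
So 356·(83) ≡ 1 (mod 441), giving 356⁻¹ ≡ 83.
x ≡ 356⁻¹·168 ≡ 83·168 ≡ 273 (mod 441).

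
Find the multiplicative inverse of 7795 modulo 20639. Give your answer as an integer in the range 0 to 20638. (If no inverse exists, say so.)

13837

Apply the Euclidean algorithm to 20639 and 7795:
20639 = 2×7795 + 5049
7795 = 1×5049 + 2746
5049 = 1×2746 + 2303
2746 = 1×2303 + 443
2303 = 5×443 + 88
443 = 5×88 + 3
88 = 29×3 + 1
3 = 3×1 + 0
The gcd is 1. Working backward:
1 = 88 − 29·3
1 = −29·443 + 146·88
1 = 146·2303 − 759·443
1 = −759·2746 + 905·2303
1 = 905·5049 − 1664·2746
1 = −1664·7795 + 2569·5049
1 = 2569·20639 − 6802·7795
Thus 7795·(-6802) ≡ 1 (mod 20639); reducing, -6802 mod 20639 = 13837.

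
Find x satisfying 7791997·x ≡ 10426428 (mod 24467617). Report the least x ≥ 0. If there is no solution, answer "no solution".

22390087

First find gcd(7791997, 24467617):
24467617 = 3*7791997 + 1091626
7791997 = 7*1091626 + 150615
1091626 = 7*150615 + 37321
150615 = 4*37321 + 1331
37321 = 28*1331 + 53
1331 = 25*53 + 6
53 = 8*6 + 5
6 = 1*5 + 1
5 = 5*1 + 0
gcd = 1, so a unique solution mod 24467617 exists.
Back-substitute for the Bézout coefficients:
1 = 6 − 5
1 = −53 + 9·6
1 = 9·1331 − 226·53
1 = −226·37321 + 6337·1331
1 = 6337·150615 − 25574·37321
1 = −25574·1091626 + 185355·150615
1 = 185355·7791997 − 1323059·1091626
1 = −1323059·24467617 + 4154532·7791997
So 7791997·(4154532) ≡ 1 (mod 24467617), giving 7791997⁻¹ ≡ 4154532.
x ≡ 7791997⁻¹·10426428 ≡ 4154532·10426428 ≡ 22390087 (mod 24467617).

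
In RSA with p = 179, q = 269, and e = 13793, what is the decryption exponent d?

φ(n) = (p−1)(q−1) = 178·268 = 47704.
Need d with 13793·d ≡ 1 (mod 47704). Apply the extended Euclidean algorithm:
47704 = 3·13793 + 6325
13793 = 2·6325 + 1143
6325 = 5·1143 + 610
1143 = 1·610 + 533
610 = 1·533 + 77
533 = 6·77 + 71
77 = 1·71 + 6
71 = 11·6 + 5
6 = 1·5 + 1
5 = 5·1 + 0
Back-substitute:
1 = 6 − 5
1 = −71 + 12·6
1 = 12·77 − 13·71
1 = −13·533 + 90·77
1 = 90·610 − 103·533
1 = −103·1143 + 193·610
1 = 193·6325 − 1068·1143
1 = −1068·13793 + 2329·6325
1 = 2329·47704 − 8055·13793
So 13793·(-8055) ≡ 1 (mod 47704), hence d ≡ -8055 ≡ 39649 (mod 47704).

39649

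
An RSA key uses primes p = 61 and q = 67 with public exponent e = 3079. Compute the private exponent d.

φ(n) = (p−1)(q−1) = 60·66 = 3960.
Need d with 3079·d ≡ 1 (mod 3960). Apply the extended Euclidean algorithm:
3960 = 1·3079 + 881
3079 = 3·881 + 436
881 = 2·436 + 9
436 = 48·9 + 4
9 = 2·4 + 1
4 = 4·1 + 0
Back-substitute:
1 = 9 − 2·4
1 = −2·436 + 97·9
1 = 97·881 − 196·436
1 = −196·3079 + 685·881
1 = 685·3960 − 881·3079
So 3079·(-881) ≡ 1 (mod 3960), hence d ≡ -881 ≡ 3079 (mod 3960).

3079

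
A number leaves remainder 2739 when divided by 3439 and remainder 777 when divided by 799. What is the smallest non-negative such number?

Write x = 2739 + 3439·k. Then 3439·k ≡ 777 − 2739 ≡ 435 (mod 799).
Need 3439⁻¹ mod 799. Extended Euclid on (799, 243):
799 = 3*243 + 70
243 = 3*70 + 33
70 = 2*33 + 4
33 = 8*4 + 1
4 = 4*1 + 0
Back-substitute:
1 = 33 − 8·4
1 = −8·70 + 17·33
1 = 17·243 − 59·70
1 = −59·799 + 194·243
3439⁻¹ ≡ 194 (mod 799), so k ≡ 194·435 ≡ 495 (mod 799).
x = 2739 + 3439·495 = 1705044.

1705044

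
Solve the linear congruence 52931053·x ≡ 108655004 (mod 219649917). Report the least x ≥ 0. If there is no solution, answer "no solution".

98508341

First find gcd(52931053, 219649917):
219649917 = 4×52931053 + 7925705
52931053 = 6×7925705 + 5376823
7925705 = 1×5376823 + 2548882
5376823 = 2×2548882 + 279059
2548882 = 9×279059 + 37351
279059 = 7×37351 + 17602
37351 = 2×17602 + 2147
17602 = 8×2147 + 426
2147 = 5×426 + 17
426 = 25×17 + 1
17 = 17×1 + 0
gcd = 1, so a unique solution mod 219649917 exists.
Back-substitute for the Bézout coefficients:
1 = 426 − 25·17
1 = −25·2147 + 126·426
1 = 126·17602 − 1033·2147
1 = −1033·37351 + 2192·17602
1 = 2192·279059 − 16377·37351
1 = −16377·2548882 + 149585·279059
1 = 149585·5376823 − 315547·2548882
1 = −315547·7925705 + 465132·5376823
1 = 465132·52931053 − 3106339·7925705
1 = −3106339·219649917 + 12890488·52931053
So 52931053·(12890488) ≡ 1 (mod 219649917), giving 52931053⁻¹ ≡ 12890488.
x ≡ 52931053⁻¹·108655004 ≡ 12890488·108655004 ≡ 98508341 (mod 219649917).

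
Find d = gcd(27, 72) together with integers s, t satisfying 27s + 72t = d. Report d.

Repeated division:
72 = 2×27 + 18
27 = 1×18 + 9
18 = 2×9 + 0
gcd(27, 72) = 9.
Express as a combination:
9 = 27 − 18
9 = −72 + 3·27
So 9 = (-1)·72 + (3)·27.

9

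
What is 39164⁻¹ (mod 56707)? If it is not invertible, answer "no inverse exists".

45513

Extended Euclidean algorithm:
56707 = 1×39164 + 17543
39164 = 2×17543 + 4078
17543 = 4×4078 + 1231
4078 = 3×1231 + 385
1231 = 3×385 + 76
385 = 5×76 + 5
76 = 15×5 + 1
5 = 5×1 + 0
The gcd is 1. Working backward:
1 = 76 − 15·5
1 = −15·385 + 76·76
1 = 76·1231 − 243·385
1 = −243·4078 + 805·1231
1 = 805·17543 − 3463·4078
1 = −3463·39164 + 7731·17543
1 = 7731·56707 − 11194·39164
Hence 39164⁻¹ ≡ -11194 ≡ 45513 (mod 56707).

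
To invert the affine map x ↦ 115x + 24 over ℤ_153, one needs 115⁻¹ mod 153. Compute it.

4

Run Euclid on (153, 115):
153 = 1*115 + 38
115 = 3*38 + 1
38 = 38*1 + 0
gcd = 1, so the inverse exists. Back-substitute:
1 = 115 − 3·38
1 = −3·153 + 4·115
So 115·4 ≡ 1 (mod 153).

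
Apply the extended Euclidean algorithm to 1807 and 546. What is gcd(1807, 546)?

13

Apply Euclid's algorithm to 1807 and 546:
1807 = 3·546 + 169
546 = 3·169 + 39
169 = 4·39 + 13
39 = 3·13 + 0
gcd(1807, 546) = 13.
Back-substituting:
13 = 169 − 4·39
13 = −4·546 + 13·169
13 = 13·1807 − 43·546
So 13 = (13)·1807 + (-43)·546.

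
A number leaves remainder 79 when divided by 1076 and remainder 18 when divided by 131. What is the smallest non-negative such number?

Write x = 79 + 1076·k. Then 1076·k ≡ 18 − 79 ≡ 70 (mod 131).
Need 1076⁻¹ mod 131. Extended Euclid on (131, 28):
131 = 4*28 + 19
28 = 1*19 + 9
19 = 2*9 + 1
9 = 9*1 + 0
Back-substitute:
1 = 19 − 2·9
1 = −2·28 + 3·19
1 = 3·131 − 14·28
1076⁻¹ ≡ 117 (mod 131), so k ≡ 117·70 ≡ 68 (mod 131).
x = 79 + 1076·68 = 73247.

73247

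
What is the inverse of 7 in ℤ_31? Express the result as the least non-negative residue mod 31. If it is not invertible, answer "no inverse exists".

Apply the Euclidean algorithm to 31 and 7:
31 = 4×7 + 3
7 = 2×3 + 1
3 = 3×1 + 0
gcd = 1, so the inverse exists. Back-substitute:
1 = 7 − 2·3
1 = −2·31 + 9·7
So 7·9 ≡ 1 (mod 31).

9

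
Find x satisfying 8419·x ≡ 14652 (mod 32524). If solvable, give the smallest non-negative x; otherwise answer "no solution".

First find gcd(8419, 32524):
32524 = 3×8419 + 7267
8419 = 1×7267 + 1152
7267 = 6×1152 + 355
1152 = 3×355 + 87
355 = 4×87 + 7
87 = 12×7 + 3
7 = 2×3 + 1
3 = 3×1 + 0
gcd = 1, so a unique solution mod 32524 exists.
Back-substitute for the Bézout coefficients:
1 = 7 − 2·3
1 = −2·87 + 25·7
1 = 25·355 − 102·87
1 = −102·1152 + 331·355
1 = 331·7267 − 2088·1152
1 = −2088·8419 + 2419·7267
1 = 2419·32524 − 9345·8419
So 8419·(-9345) ≡ 1 (mod 32524), giving 8419⁻¹ ≡ 23179.
x ≡ 8419⁻¹·14652 ≡ 23179·14652 ≡ 3100 (mod 32524).

3100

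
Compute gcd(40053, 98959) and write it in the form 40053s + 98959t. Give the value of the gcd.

Euclidean algorithm:
98959 = 2*40053 + 18853
40053 = 2*18853 + 2347
18853 = 8*2347 + 77
2347 = 30*77 + 37
77 = 2*37 + 3
37 = 12*3 + 1
3 = 3*1 + 0
gcd(40053, 98959) = 1.
Express as a combination:
1 = 37 − 12·3
1 = −12·77 + 25·37
1 = 25·2347 − 762·77
1 = −762·18853 + 6121·2347
1 = 6121·40053 − 13004·18853
1 = −13004·98959 + 32129·40053
So 1 = (-13004)·98959 + (32129)·40053.

1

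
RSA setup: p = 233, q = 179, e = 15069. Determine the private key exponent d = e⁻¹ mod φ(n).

φ(n) = (p−1)(q−1) = 232·178 = 41296.
Need d with 15069·d ≡ 1 (mod 41296). Apply the extended Euclidean algorithm:
41296 = 2·15069 + 11158
15069 = 1·11158 + 3911
11158 = 2·3911 + 3336
3911 = 1·3336 + 575
3336 = 5·575 + 461
575 = 1·461 + 114
461 = 4·114 + 5
114 = 22·5 + 4
5 = 1·4 + 1
4 = 4·1 + 0
Back-substitute:
1 = 5 − 4
1 = −114 + 23·5
1 = 23·461 − 93·114
1 = −93·575 + 116·461
1 = 116·3336 − 673·575
1 = −673·3911 + 789·3336
1 = 789·11158 − 2251·3911
1 = −2251·15069 + 3040·11158
1 = 3040·41296 − 8331·15069
So 15069·(-8331) ≡ 1 (mod 41296), hence d ≡ -8331 ≡ 32965 (mod 41296).

32965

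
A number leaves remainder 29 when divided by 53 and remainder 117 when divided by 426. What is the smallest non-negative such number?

Write x = 29 + 53·k. Then 53·k ≡ 117 − 29 ≡ 88 (mod 426).
Need 53⁻¹ mod 426. Extended Euclid on (426, 53):
426 = 8×53 + 2
53 = 26×2 + 1
2 = 2×1 + 0
Back-substitute:
1 = 53 − 26·2
1 = −26·426 + 209·53
53⁻¹ ≡ 209 (mod 426), so k ≡ 209·88 ≡ 74 (mod 426).
x = 29 + 53·74 = 3951.

3951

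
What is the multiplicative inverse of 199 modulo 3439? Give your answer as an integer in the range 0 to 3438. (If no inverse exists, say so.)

Extended Euclidean algorithm:
3439 = 17×199 + 56
199 = 3×56 + 31
56 = 1×31 + 25
31 = 1×25 + 6
25 = 4×6 + 1
6 = 6×1 + 0
The gcd is 1. Working backward:
1 = 25 − 4·6
1 = −4·31 + 5·25
1 = 5·56 − 9·31
1 = −9·199 + 32·56
1 = 32·3439 − 553·199
Hence 199⁻¹ ≡ -553 ≡ 2886 (mod 3439).

2886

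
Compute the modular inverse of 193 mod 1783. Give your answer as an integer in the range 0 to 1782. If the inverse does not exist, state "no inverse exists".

1589

gcd(1783, 193) by repeated division:
1783 = 9·193 + 46
193 = 4·46 + 9
46 = 5·9 + 1
9 = 9·1 + 0
Since gcd(193, 1783) = 1, back-substitute to write 1 as a combination:
1 = 46 − 5·9
1 = −5·193 + 21·46
1 = 21·1783 − 194·193
So 193·(-194) ≡ 1 (mod 1783), and -194 ≡ 1589 (mod 1783).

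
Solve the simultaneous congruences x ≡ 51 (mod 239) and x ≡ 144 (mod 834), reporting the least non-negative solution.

Write x = 51 + 239·k. Then 239·k ≡ 144 − 51 ≡ 93 (mod 834).
Need 239⁻¹ mod 834. Extended Euclid on (834, 239):
834 = 3·239 + 117
239 = 2·117 + 5
117 = 23·5 + 2
5 = 2·2 + 1
2 = 2·1 + 0
Back-substitute:
1 = 5 − 2·2
1 = −2·117 + 47·5
1 = 47·239 − 96·117
1 = −96·834 + 335·239
239⁻¹ ≡ 335 (mod 834), so k ≡ 335·93 ≡ 297 (mod 834).
x = 51 + 239·297 = 71034.

71034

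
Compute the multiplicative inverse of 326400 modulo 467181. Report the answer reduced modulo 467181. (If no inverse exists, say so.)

no inverse exists

Compute gcd(326400, 467181):
467181 = 1·326400 + 140781
326400 = 2·140781 + 44838
140781 = 3·44838 + 6267
44838 = 7·6267 + 969
6267 = 6·969 + 453
969 = 2·453 + 63
453 = 7·63 + 12
63 = 5·12 + 3
12 = 4·3 + 0
gcd(326400, 467181) = 3 ≠ 1, so 326400 has no multiplicative inverse modulo 467181.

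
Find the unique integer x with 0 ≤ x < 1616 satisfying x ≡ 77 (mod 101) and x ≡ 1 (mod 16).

481

Write x = 77 + 101·k. Then 101·k ≡ 1 − 77 ≡ 4 (mod 16).
Need 101⁻¹ mod 16. Extended Euclid on (16, 5):
16 = 3*5 + 1
5 = 5*1 + 0
Back-substitute:
1 = 16 − 3·5
101⁻¹ ≡ 13 (mod 16), so k ≡ 13·4 ≡ 4 (mod 16).
x = 77 + 101·4 = 481.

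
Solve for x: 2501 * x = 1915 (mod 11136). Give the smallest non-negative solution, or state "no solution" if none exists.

First find gcd(2501, 11136):
11136 = 4×2501 + 1132
2501 = 2×1132 + 237
1132 = 4×237 + 184
237 = 1×184 + 53
184 = 3×53 + 25
53 = 2×25 + 3
25 = 8×3 + 1
3 = 3×1 + 0
gcd = 1, so a unique solution mod 11136 exists.
Back-substitute for the Bézout coefficients:
1 = 25 − 8·3
1 = −8·53 + 17·25
1 = 17·184 − 59·53
1 = −59·237 + 76·184
1 = 76·1132 − 363·237
1 = −363·2501 + 802·1132
1 = 802·11136 − 3571·2501
So 2501·(-3571) ≡ 1 (mod 11136), giving 2501⁻¹ ≡ 7565.
x ≡ 2501⁻¹·1915 ≡ 7565·1915 ≡ 10175 (mod 11136).

10175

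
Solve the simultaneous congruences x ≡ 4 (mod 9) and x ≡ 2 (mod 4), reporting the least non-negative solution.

Write x = 4 + 9·k. Then 9·k ≡ 2 − 4 ≡ 2 (mod 4).
Need 9⁻¹ mod 4. Extended Euclid on (4, 1):
4 = 4×1 + 0
9⁻¹ ≡ 1 (mod 4), so k ≡ 1·2 ≡ 2 (mod 4).
x = 4 + 9·2 = 22.

22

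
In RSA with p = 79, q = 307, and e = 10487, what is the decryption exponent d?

5567

φ(n) = (p−1)(q−1) = 78·306 = 23868.
Need d with 10487·d ≡ 1 (mod 23868). Apply the extended Euclidean algorithm:
23868 = 2*10487 + 2894
10487 = 3*2894 + 1805
2894 = 1*1805 + 1089
1805 = 1*1089 + 716
1089 = 1*716 + 373
716 = 1*373 + 343
373 = 1*343 + 30
343 = 11*30 + 13
30 = 2*13 + 4
13 = 3*4 + 1
4 = 4*1 + 0
Back-substitute:
1 = 13 − 3·4
1 = −3·30 + 7·13
1 = 7·343 − 80·30
1 = −80·373 + 87·343
1 = 87·716 − 167·373
1 = −167·1089 + 254·716
1 = 254·1805 − 421·1089
1 = −421·2894 + 675·1805
1 = 675·10487 − 2446·2894
1 = −2446·23868 + 5567·10487
So 10487·5567 ≡ 1 (mod 23868), hence d = 5567.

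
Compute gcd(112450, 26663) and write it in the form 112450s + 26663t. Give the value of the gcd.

Repeated division:
112450 = 4·26663 + 5798
26663 = 4·5798 + 3471
5798 = 1·3471 + 2327
3471 = 1·2327 + 1144
2327 = 2·1144 + 39
1144 = 29·39 + 13
39 = 3·13 + 0
gcd(112450, 26663) = 13.
Back-substituting:
13 = 1144 − 29·39
13 = −29·2327 + 59·1144
13 = 59·3471 − 88·2327
13 = −88·5798 + 147·3471
13 = 147·26663 − 676·5798
13 = −676·112450 + 2851·26663
So 13 = (-676)·112450 + (2851)·26663.

13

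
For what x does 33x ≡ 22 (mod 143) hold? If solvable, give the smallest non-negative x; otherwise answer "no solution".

First find gcd(33, 143):
143 = 4·33 + 11
33 = 3·11 + 0
gcd = 11 and 11 | 22, so solutions exist. Divide through by 11: 3x ≡ 2 (mod 13).
Now find 3⁻¹ mod 13:
13 = 4*3 + 1
3 = 3*1 + 0
Back-substitute:
1 = 13 − 4·3
So 3·(-4) ≡ 1 (mod 13), i.e. 3⁻¹ ≡ 9.
Then x ≡ 9·2 ≡ 5 (mod 13); the smallest non-negative solution is x = 5.

5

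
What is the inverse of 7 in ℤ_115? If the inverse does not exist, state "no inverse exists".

gcd(115, 7) by repeated division:
115 = 16*7 + 3
7 = 2*3 + 1
3 = 3*1 + 0
The gcd is 1. Working backward:
1 = 7 − 2·3
1 = −2·115 + 33·7
So 7·33 ≡ 1 (mod 115).

33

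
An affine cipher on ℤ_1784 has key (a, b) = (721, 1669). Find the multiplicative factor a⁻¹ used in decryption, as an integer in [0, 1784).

gcd(1784, 721) by repeated division:
1784 = 2·721 + 342
721 = 2·342 + 37
342 = 9·37 + 9
37 = 4·9 + 1
9 = 9·1 + 0
The gcd is 1. Working backward:
1 = 37 − 4·9
1 = −4·342 + 37·37
1 = 37·721 − 78·342
1 = −78·1784 + 193·721
So 721·193 ≡ 1 (mod 1784).

193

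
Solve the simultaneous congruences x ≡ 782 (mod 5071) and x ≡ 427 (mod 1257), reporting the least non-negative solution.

Write x = 782 + 5071·k. Then 5071·k ≡ 427 − 782 ≡ 902 (mod 1257).
Need 5071⁻¹ mod 1257. Extended Euclid on (1257, 43):
1257 = 29*43 + 10
43 = 4*10 + 3
10 = 3*3 + 1
3 = 3*1 + 0
Back-substitute:
1 = 10 − 3·3
1 = −3·43 + 13·10
1 = 13·1257 − 380·43
5071⁻¹ ≡ 877 (mod 1257), so k ≡ 877·902 ≡ 401 (mod 1257).
x = 782 + 5071·401 = 2034253.

2034253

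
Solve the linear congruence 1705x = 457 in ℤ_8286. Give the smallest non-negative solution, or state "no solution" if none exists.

First find gcd(1705, 8286):
8286 = 4·1705 + 1466
1705 = 1·1466 + 239
1466 = 6·239 + 32
239 = 7·32 + 15
32 = 2·15 + 2
15 = 7·2 + 1
2 = 2·1 + 0
gcd = 1, so a unique solution mod 8286 exists.
Back-substitute for the Bézout coefficients:
1 = 15 − 7·2
1 = −7·32 + 15·15
1 = 15·239 − 112·32
1 = −112·1466 + 687·239
1 = 687·1705 − 799·1466
1 = −799·8286 + 3883·1705
So 1705·(3883) ≡ 1 (mod 8286), giving 1705⁻¹ ≡ 3883.
x ≡ 1705⁻¹·457 ≡ 3883·457 ≡ 1327 (mod 8286).

1327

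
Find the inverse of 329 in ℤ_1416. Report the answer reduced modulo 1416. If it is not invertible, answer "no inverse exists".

Run Euclid on (1416, 329):
1416 = 4×329 + 100
329 = 3×100 + 29
100 = 3×29 + 13
29 = 2×13 + 3
13 = 4×3 + 1
3 = 3×1 + 0
The gcd is 1. Working backward:
1 = 13 − 4·3
1 = −4·29 + 9·13
1 = 9·100 − 31·29
1 = −31·329 + 102·100
1 = 102·1416 − 439·329
So 329·(-439) ≡ 1 (mod 1416), and -439 ≡ 977 (mod 1416).

977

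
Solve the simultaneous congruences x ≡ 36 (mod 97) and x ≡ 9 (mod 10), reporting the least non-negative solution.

Write x = 36 + 97·k. Then 97·k ≡ 9 − 36 ≡ 3 (mod 10).
Need 97⁻¹ mod 10. Extended Euclid on (10, 7):
10 = 1*7 + 3
7 = 2*3 + 1
3 = 3*1 + 0
Back-substitute:
1 = 7 − 2·3
1 = −2·10 + 3·7
97⁻¹ ≡ 3 (mod 10), so k ≡ 3·3 ≡ 9 (mod 10).
x = 36 + 97·9 = 909.

909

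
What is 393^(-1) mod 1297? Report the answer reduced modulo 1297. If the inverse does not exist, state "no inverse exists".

gcd(1297, 393) by repeated division:
1297 = 3·393 + 118
393 = 3·118 + 39
118 = 3·39 + 1
39 = 39·1 + 0
Since gcd(393, 1297) = 1, back-substitute to write 1 as a combination:
1 = 118 − 3·39
1 = −3·393 + 10·118
1 = 10·1297 − 33·393
Thus 393·(-33) ≡ 1 (mod 1297); reducing, -33 mod 1297 = 1264.

1264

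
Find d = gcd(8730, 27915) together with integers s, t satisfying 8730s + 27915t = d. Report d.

Repeated division:
27915 = 3*8730 + 1725
8730 = 5*1725 + 105
1725 = 16*105 + 45
105 = 2*45 + 15
45 = 3*15 + 0
gcd(8730, 27915) = 15.
Working backward:
15 = 105 − 2·45
15 = −2·1725 + 33·105
15 = 33·8730 − 167·1725
15 = −167·27915 + 534·8730
So 15 = (-167)·27915 + (534)·8730.

15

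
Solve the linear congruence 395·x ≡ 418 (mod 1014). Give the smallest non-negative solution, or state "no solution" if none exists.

458

First find gcd(395, 1014):
1014 = 2×395 + 224
395 = 1×224 + 171
224 = 1×171 + 53
171 = 3×53 + 12
53 = 4×12 + 5
12 = 2×5 + 2
5 = 2×2 + 1
2 = 2×1 + 0
gcd = 1, so a unique solution mod 1014 exists.
Back-substitute for the Bézout coefficients:
1 = 5 − 2·2
1 = −2·12 + 5·5
1 = 5·53 − 22·12
1 = −22·171 + 71·53
1 = 71·224 − 93·171
1 = −93·395 + 164·224
1 = 164·1014 − 421·395
So 395·(-421) ≡ 1 (mod 1014), giving 395⁻¹ ≡ 593.
x ≡ 395⁻¹·418 ≡ 593·418 ≡ 458 (mod 1014).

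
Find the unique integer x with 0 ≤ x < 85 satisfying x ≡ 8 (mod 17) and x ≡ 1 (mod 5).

76

Write x = 8 + 17·k. Then 17·k ≡ 1 − 8 ≡ 3 (mod 5).
Need 17⁻¹ mod 5. Extended Euclid on (5, 2):
5 = 2·2 + 1
2 = 2·1 + 0
Back-substitute:
1 = 5 − 2·2
17⁻¹ ≡ 3 (mod 5), so k ≡ 3·3 ≡ 4 (mod 5).
x = 8 + 17·4 = 76.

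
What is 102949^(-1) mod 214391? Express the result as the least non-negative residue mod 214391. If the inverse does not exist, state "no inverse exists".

Apply the Euclidean algorithm to 214391 and 102949:
214391 = 2·102949 + 8493
102949 = 12·8493 + 1033
8493 = 8·1033 + 229
1033 = 4·229 + 117
229 = 1·117 + 112
117 = 1·112 + 5
112 = 22·5 + 2
5 = 2·2 + 1
2 = 2·1 + 0
gcd = 1, so the inverse exists. Back-substitute:
1 = 5 − 2·2
1 = −2·112 + 45·5
1 = 45·117 − 47·112
1 = −47·229 + 92·117
1 = 92·1033 − 415·229
1 = −415·8493 + 3412·1033
1 = 3412·102949 − 41359·8493
1 = −41359·214391 + 86130·102949
So 102949·86130 ≡ 1 (mod 214391).

86130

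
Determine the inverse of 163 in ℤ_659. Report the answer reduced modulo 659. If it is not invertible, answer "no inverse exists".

376

Extended Euclidean algorithm:
659 = 4*163 + 7
163 = 23*7 + 2
7 = 3*2 + 1
2 = 2*1 + 0
The gcd is 1. Working backward:
1 = 7 − 3·2
1 = −3·163 + 70·7
1 = 70·659 − 283·163
Thus 163·(-283) ≡ 1 (mod 659); reducing, -283 mod 659 = 376.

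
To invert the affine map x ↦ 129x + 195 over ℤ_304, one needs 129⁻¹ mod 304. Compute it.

Apply the Euclidean algorithm to 304 and 129:
304 = 2·129 + 46
129 = 2·46 + 37
46 = 1·37 + 9
37 = 4·9 + 1
9 = 9·1 + 0
Since gcd(129, 304) = 1, back-substitute to write 1 as a combination:
1 = 37 − 4·9
1 = −4·46 + 5·37
1 = 5·129 − 14·46
1 = −14·304 + 33·129
So 129·33 ≡ 1 (mod 304).

33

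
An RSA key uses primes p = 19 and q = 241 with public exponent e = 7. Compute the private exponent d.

3703

φ(n) = (p−1)(q−1) = 18·240 = 4320.
Need d with 7·d ≡ 1 (mod 4320). Apply the extended Euclidean algorithm:
4320 = 617·7 + 1
7 = 7·1 + 0
Back-substitute:
1 = 4320 − 617·7
So 7·(-617) ≡ 1 (mod 4320), hence d ≡ -617 ≡ 3703 (mod 4320).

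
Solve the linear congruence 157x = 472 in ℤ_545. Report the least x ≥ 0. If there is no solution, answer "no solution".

246

First find gcd(157, 545):
545 = 3*157 + 74
157 = 2*74 + 9
74 = 8*9 + 2
9 = 4*2 + 1
2 = 2*1 + 0
gcd = 1, so a unique solution mod 545 exists.
Back-substitute for the Bézout coefficients:
1 = 9 − 4·2
1 = −4·74 + 33·9
1 = 33·157 − 70·74
1 = −70·545 + 243·157
So 157·(243) ≡ 1 (mod 545), giving 157⁻¹ ≡ 243.
x ≡ 157⁻¹·472 ≡ 243·472 ≡ 246 (mod 545).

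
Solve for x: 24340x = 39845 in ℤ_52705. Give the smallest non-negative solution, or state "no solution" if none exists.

First find gcd(24340, 52705):
52705 = 2·24340 + 4025
24340 = 6·4025 + 190
4025 = 21·190 + 35
190 = 5·35 + 15
35 = 2·15 + 5
15 = 3·5 + 0
gcd = 5 and 5 | 39845, so solutions exist. Divide through by 5: 4868x ≡ 7969 (mod 10541).
Now find 4868⁻¹ mod 10541:
10541 = 2·4868 + 805
4868 = 6·805 + 38
805 = 21·38 + 7
38 = 5·7 + 3
7 = 2·3 + 1
3 = 3·1 + 0
Back-substitute:
1 = 7 − 2·3
1 = −2·38 + 11·7
1 = 11·805 − 233·38
1 = −233·4868 + 1409·805
1 = 1409·10541 − 3051·4868
So 4868·(-3051) ≡ 1 (mod 10541), i.e. 4868⁻¹ ≡ 7490.
Then x ≡ 7490·7969 ≡ 4668 (mod 10541); the smallest non-negative solution is x = 4668.

4668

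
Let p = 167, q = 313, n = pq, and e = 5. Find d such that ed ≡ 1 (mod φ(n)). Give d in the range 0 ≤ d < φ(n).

20717

φ(n) = (p−1)(q−1) = 166·312 = 51792.
Need d with 5·d ≡ 1 (mod 51792). Apply the extended Euclidean algorithm:
51792 = 10358·5 + 2
5 = 2·2 + 1
2 = 2·1 + 0
Back-substitute:
1 = 5 − 2·2
1 = −2·51792 + 20717·5
So 5·20717 ≡ 1 (mod 51792), hence d = 20717.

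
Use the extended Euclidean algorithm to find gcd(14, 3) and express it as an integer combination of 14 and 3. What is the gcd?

Repeated division:
14 = 4·3 + 2
3 = 1·2 + 1
2 = 2·1 + 0
gcd(14, 3) = 1.
Working backward:
1 = 3 − 2
1 = −14 + 5·3
So 1 = (-1)·14 + (5)·3.

1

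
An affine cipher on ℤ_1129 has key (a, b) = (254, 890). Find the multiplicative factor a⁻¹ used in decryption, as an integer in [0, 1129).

1089

gcd(1129, 254) by repeated division:
1129 = 4*254 + 113
254 = 2*113 + 28
113 = 4*28 + 1
28 = 28*1 + 0
gcd = 1, so the inverse exists. Back-substitute:
1 = 113 − 4·28
1 = −4·254 + 9·113
1 = 9·1129 − 40·254
So 254·(-40) ≡ 1 (mod 1129), and -40 ≡ 1089 (mod 1129).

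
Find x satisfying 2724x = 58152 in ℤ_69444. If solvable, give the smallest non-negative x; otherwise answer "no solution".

First find gcd(2724, 69444):
69444 = 25·2724 + 1344
2724 = 2·1344 + 36
1344 = 37·36 + 12
36 = 3·12 + 0
gcd = 12 and 12 | 58152, so solutions exist. Divide through by 12: 227x ≡ 4846 (mod 5787).
Now find 227⁻¹ mod 5787:
5787 = 25·227 + 112
227 = 2·112 + 3
112 = 37·3 + 1
3 = 3·1 + 0
Back-substitute:
1 = 112 − 37·3
1 = −37·227 + 75·112
1 = 75·5787 − 1912·227
So 227·(-1912) ≡ 1 (mod 5787), i.e. 227⁻¹ ≡ 3875.
Then x ≡ 3875·4846 ≡ 5222 (mod 5787); the smallest non-negative solution is x = 5222.

5222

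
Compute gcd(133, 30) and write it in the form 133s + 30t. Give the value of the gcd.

Repeated division:
133 = 4×30 + 13
30 = 2×13 + 4
13 = 3×4 + 1
4 = 4×1 + 0
gcd(133, 30) = 1.
Back-substituting:
1 = 13 − 3·4
1 = −3·30 + 7·13
1 = 7·133 − 31·30
So 1 = (7)·133 + (-31)·30.

1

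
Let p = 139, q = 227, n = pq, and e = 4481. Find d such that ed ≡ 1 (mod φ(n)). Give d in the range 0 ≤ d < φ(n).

φ(n) = (p−1)(q−1) = 138·226 = 31188.
Need d with 4481·d ≡ 1 (mod 31188). Apply the extended Euclidean algorithm:
31188 = 6×4481 + 4302
4481 = 1×4302 + 179
4302 = 24×179 + 6
179 = 29×6 + 5
6 = 1×5 + 1
5 = 5×1 + 0
Back-substitute:
1 = 6 − 5
1 = −179 + 30·6
1 = 30·4302 − 721·179
1 = −721·4481 + 751·4302
1 = 751·31188 − 5227·4481
So 4481·(-5227) ≡ 1 (mod 31188), hence d ≡ -5227 ≡ 25961 (mod 31188).

25961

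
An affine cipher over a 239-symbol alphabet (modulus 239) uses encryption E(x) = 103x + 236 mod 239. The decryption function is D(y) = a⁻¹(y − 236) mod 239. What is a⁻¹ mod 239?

gcd(239, 103) by repeated division:
239 = 2·103 + 33
103 = 3·33 + 4
33 = 8·4 + 1
4 = 4·1 + 0
The gcd is 1. Working backward:
1 = 33 − 8·4
1 = −8·103 + 25·33
1 = 25·239 − 58·103
So 103·(-58) ≡ 1 (mod 239), and -58 ≡ 181 (mod 239).

181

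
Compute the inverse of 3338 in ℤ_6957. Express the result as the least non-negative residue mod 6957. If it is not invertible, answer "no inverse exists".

3887

Run Euclid on (6957, 3338):
6957 = 2·3338 + 281
3338 = 11·281 + 247
281 = 1·247 + 34
247 = 7·34 + 9
34 = 3·9 + 7
9 = 1·7 + 2
7 = 3·2 + 1
2 = 2·1 + 0
Since gcd(3338, 6957) = 1, back-substitute to write 1 as a combination:
1 = 7 − 3·2
1 = −3·9 + 4·7
1 = 4·34 − 15·9
1 = −15·247 + 109·34
1 = 109·281 − 124·247
1 = −124·3338 + 1473·281
1 = 1473·6957 − 3070·3338
So 3338·(-3070) ≡ 1 (mod 6957), and -3070 ≡ 3887 (mod 6957).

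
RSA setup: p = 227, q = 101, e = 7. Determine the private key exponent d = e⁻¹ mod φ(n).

φ(n) = (p−1)(q−1) = 226·100 = 22600.
Need d with 7·d ≡ 1 (mod 22600). Apply the extended Euclidean algorithm:
22600 = 3228*7 + 4
7 = 1*4 + 3
4 = 1*3 + 1
3 = 3*1 + 0
Back-substitute:
1 = 4 − 3
1 = −7 + 2·4
1 = 2·22600 − 6457·7
So 7·(-6457) ≡ 1 (mod 22600), hence d ≡ -6457 ≡ 16143 (mod 22600).

16143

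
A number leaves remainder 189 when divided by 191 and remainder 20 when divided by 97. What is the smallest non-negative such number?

Write x = 189 + 191·k. Then 191·k ≡ 20 − 189 ≡ 25 (mod 97).
Need 191⁻¹ mod 97. Extended Euclid on (97, 94):
97 = 1×94 + 3
94 = 31×3 + 1
3 = 3×1 + 0
Back-substitute:
1 = 94 − 31·3
1 = −31·97 + 32·94
191⁻¹ ≡ 32 (mod 97), so k ≡ 32·25 ≡ 24 (mod 97).
x = 189 + 191·24 = 4773.

4773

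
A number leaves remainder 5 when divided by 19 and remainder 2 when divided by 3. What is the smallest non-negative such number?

Write x = 5 + 19·k. Then 19·k ≡ 2 − 5 ≡ 0 (mod 3).
Need 19⁻¹ mod 3. Extended Euclid on (3, 1):
3 = 3·1 + 0
19⁻¹ ≡ 1 (mod 3), so k ≡ 1·0 ≡ 0 (mod 3).
x = 5 + 19·0 = 5.

5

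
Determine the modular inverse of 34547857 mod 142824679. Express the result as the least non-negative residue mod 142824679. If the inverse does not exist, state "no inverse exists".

Extended Euclidean algorithm:
142824679 = 4·34547857 + 4633251
34547857 = 7·4633251 + 2115100
4633251 = 2·2115100 + 403051
2115100 = 5·403051 + 99845
403051 = 4·99845 + 3671
99845 = 27·3671 + 728
3671 = 5·728 + 31
728 = 23·31 + 15
31 = 2·15 + 1
15 = 15·1 + 0
Since gcd(34547857, 142824679) = 1, back-substitute to write 1 as a combination:
1 = 31 − 2·15
1 = −2·728 + 47·31
1 = 47·3671 − 237·728
1 = −237·99845 + 6446·3671
1 = 6446·403051 − 26021·99845
1 = −26021·2115100 + 136551·403051
1 = 136551·4633251 − 299123·2115100
1 = −299123·34547857 + 2230412·4633251
1 = 2230412·142824679 − 9220771·34547857
Hence 34547857⁻¹ ≡ -9220771 ≡ 133603908 (mod 142824679).

133603908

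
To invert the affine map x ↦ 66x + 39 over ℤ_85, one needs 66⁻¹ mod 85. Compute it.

76

Extended Euclidean algorithm:
85 = 1*66 + 19
66 = 3*19 + 9
19 = 2*9 + 1
9 = 9*1 + 0
The gcd is 1. Working backward:
1 = 19 − 2·9
1 = −2·66 + 7·19
1 = 7·85 − 9·66
Hence 66⁻¹ ≡ -9 ≡ 76 (mod 85).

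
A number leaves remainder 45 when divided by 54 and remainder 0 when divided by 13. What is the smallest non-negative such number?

Write x = 45 + 54·k. Then 54·k ≡ 0 − 45 ≡ 7 (mod 13).
Need 54⁻¹ mod 13. Extended Euclid on (13, 2):
13 = 6×2 + 1
2 = 2×1 + 0
Back-substitute:
1 = 13 − 6·2
54⁻¹ ≡ 7 (mod 13), so k ≡ 7·7 ≡ 10 (mod 13).
x = 45 + 54·10 = 585.

585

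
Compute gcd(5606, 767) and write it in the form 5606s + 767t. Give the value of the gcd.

1

Repeated division:
5606 = 7·767 + 237
767 = 3·237 + 56
237 = 4·56 + 13
56 = 4·13 + 4
13 = 3·4 + 1
4 = 4·1 + 0
gcd(5606, 767) = 1.
Express as a combination:
1 = 13 − 3·4
1 = −3·56 + 13·13
1 = 13·237 − 55·56
1 = −55·767 + 178·237
1 = 178·5606 − 1301·767
So 1 = (178)·5606 + (-1301)·767.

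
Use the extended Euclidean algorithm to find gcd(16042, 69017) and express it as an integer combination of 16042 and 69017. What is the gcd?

13

Repeated division:
69017 = 4·16042 + 4849
16042 = 3·4849 + 1495
4849 = 3·1495 + 364
1495 = 4·364 + 39
364 = 9·39 + 13
39 = 3·13 + 0
gcd(16042, 69017) = 13.
Working backward:
13 = 364 − 9·39
13 = −9·1495 + 37·364
13 = 37·4849 − 120·1495
13 = −120·16042 + 397·4849
13 = 397·69017 − 1708·16042
So 13 = (397)·69017 + (-1708)·16042.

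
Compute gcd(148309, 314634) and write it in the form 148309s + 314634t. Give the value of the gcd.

1

Apply Euclid's algorithm to 314634 and 148309:
314634 = 2*148309 + 18016
148309 = 8*18016 + 4181
18016 = 4*4181 + 1292
4181 = 3*1292 + 305
1292 = 4*305 + 72
305 = 4*72 + 17
72 = 4*17 + 4
17 = 4*4 + 1
4 = 4*1 + 0
gcd(148309, 314634) = 1.
Back-substituting:
1 = 17 − 4·4
1 = −4·72 + 17·17
1 = 17·305 − 72·72
1 = −72·1292 + 305·305
1 = 305·4181 − 987·1292
1 = −987·18016 + 4253·4181
1 = 4253·148309 − 35011·18016
1 = −35011·314634 + 74275·148309
So 1 = (-35011)·314634 + (74275)·148309.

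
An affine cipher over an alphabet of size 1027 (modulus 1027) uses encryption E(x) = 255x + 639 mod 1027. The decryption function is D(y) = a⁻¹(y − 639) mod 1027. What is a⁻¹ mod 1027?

Extended Euclidean algorithm:
1027 = 4×255 + 7
255 = 36×7 + 3
7 = 2×3 + 1
3 = 3×1 + 0
Since gcd(255, 1027) = 1, back-substitute to write 1 as a combination:
1 = 7 − 2·3
1 = −2·255 + 73·7
1 = 73·1027 − 294·255
So 255·(-294) ≡ 1 (mod 1027), and -294 ≡ 733 (mod 1027).

733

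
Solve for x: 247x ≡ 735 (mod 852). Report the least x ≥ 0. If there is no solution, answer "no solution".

717

First find gcd(247, 852):
852 = 3·247 + 111
247 = 2·111 + 25
111 = 4·25 + 11
25 = 2·11 + 3
11 = 3·3 + 2
3 = 1·2 + 1
2 = 2·1 + 0
gcd = 1, so a unique solution mod 852 exists.
Back-substitute for the Bézout coefficients:
1 = 3 − 2
1 = −11 + 4·3
1 = 4·25 − 9·11
1 = −9·111 + 40·25
1 = 40·247 − 89·111
1 = −89·852 + 307·247
So 247·(307) ≡ 1 (mod 852), giving 247⁻¹ ≡ 307.
x ≡ 247⁻¹·735 ≡ 307·735 ≡ 717 (mod 852).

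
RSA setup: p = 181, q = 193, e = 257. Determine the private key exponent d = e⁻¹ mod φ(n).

φ(n) = (p−1)(q−1) = 180·192 = 34560.
Need d with 257·d ≡ 1 (mod 34560). Apply the extended Euclidean algorithm:
34560 = 134*257 + 122
257 = 2*122 + 13
122 = 9*13 + 5
13 = 2*5 + 3
5 = 1*3 + 2
3 = 1*2 + 1
2 = 2*1 + 0
Back-substitute:
1 = 3 − 2
1 = −5 + 2·3
1 = 2·13 − 5·5
1 = −5·122 + 47·13
1 = 47·257 − 99·122
1 = −99·34560 + 13313·257
So 257·13313 ≡ 1 (mod 34560), hence d = 13313.

13313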